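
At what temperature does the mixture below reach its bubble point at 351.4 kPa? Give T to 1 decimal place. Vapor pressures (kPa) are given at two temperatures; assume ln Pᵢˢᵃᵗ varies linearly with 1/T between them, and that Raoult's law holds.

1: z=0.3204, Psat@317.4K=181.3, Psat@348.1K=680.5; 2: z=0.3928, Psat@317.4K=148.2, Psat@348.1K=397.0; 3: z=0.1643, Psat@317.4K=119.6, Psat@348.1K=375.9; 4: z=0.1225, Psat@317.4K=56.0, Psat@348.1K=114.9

T = 341.1 K

Bubble-point temperature: ΣzᵢPᵢˢᵃᵗ(T) = P. Interpolate ln Pᵢˢᵃᵗ = aᵢ + bᵢ/T.
  T = 317.4 K: ΣzᵢPᵢˢᵃᵗ = 142.81 kPa
  T = 348.1 K: ΣzᵢPᵢˢᵃᵗ = 449.81 kPa
  T = 332.8 K: ΣzᵢPᵢˢᵃᵗ = 259.74 kPa
  T = 340.5 K: ΣzᵢPᵢˢᵃᵗ = 344.25 kPa
  T = 344.3 K: ΣzᵢPᵢˢᵃᵗ = 394.01 kPa
  T = 342.4 K: ΣzᵢPᵢˢᵃᵗ = 368.41 kPa
Interpolating between 340.5 K and 342.4 K gives T ≈ 341.1 K.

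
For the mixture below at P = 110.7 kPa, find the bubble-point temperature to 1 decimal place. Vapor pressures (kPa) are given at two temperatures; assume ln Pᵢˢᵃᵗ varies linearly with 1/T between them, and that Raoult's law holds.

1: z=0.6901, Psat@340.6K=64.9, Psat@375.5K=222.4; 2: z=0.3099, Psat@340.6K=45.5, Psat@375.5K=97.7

Bubble-point temperature: ΣzᵢPᵢˢᵃᵗ(T) = P. Interpolate ln Pᵢˢᵃᵗ = aᵢ + bᵢ/T.
  T = 340.6 K: ΣzᵢPᵢˢᵃᵗ = 58.89 kPa
  T = 375.5 K: ΣzᵢPᵢˢᵃᵗ = 183.76 kPa
  T = 358.1 K: ΣzᵢPᵢˢᵃᵗ = 106.66 kPa
  T = 366.8 K: ΣzᵢPᵢˢᵃᵗ = 140.78 kPa
  T = 362.5 K: ΣzᵢPᵢˢᵃᵗ = 122.91 kPa
  T = 360.3 K: ΣzᵢPᵢˢᵃᵗ = 114.54 kPa
Interpolating between 358.1 K and 360.3 K gives T ≈ 359.2 K.

T = 359.2 K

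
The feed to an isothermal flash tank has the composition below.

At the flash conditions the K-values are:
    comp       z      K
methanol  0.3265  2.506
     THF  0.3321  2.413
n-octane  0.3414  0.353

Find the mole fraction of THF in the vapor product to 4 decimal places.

Let β = V/F and solve Σ zᵢ(Kᵢ−1)/(1+β(Kᵢ−1)) = 0.
g(0) = ΣzᵢKᵢ − 1 = 0.7401 and g(1) = 1 − Σzᵢ/Kᵢ = -0.2351, so a root lies in (0, 1).
Newton iteration, β⁰ = 0.55:
  β = 0.5500: g = 0.19008, g' = -0.7759 → β = 0.7950
  β = 0.7950: g = -0.01004, g' = -0.9064 → β = 0.7839
  β = 0.7839: g = -0.00007, g' = -0.8934 → β = 0.7838
Converged at β = 0.7838.
Compositions from xᵢ = zᵢ/(1+β(Kᵢ−1)), yᵢ = Kᵢxᵢ:
  methanol: x = 0.1497, y = 0.3752
  THF: x = 0.1576, y = 0.3802
  n-octane: x = 0.6927, y = 0.2445

y_THF = 0.3802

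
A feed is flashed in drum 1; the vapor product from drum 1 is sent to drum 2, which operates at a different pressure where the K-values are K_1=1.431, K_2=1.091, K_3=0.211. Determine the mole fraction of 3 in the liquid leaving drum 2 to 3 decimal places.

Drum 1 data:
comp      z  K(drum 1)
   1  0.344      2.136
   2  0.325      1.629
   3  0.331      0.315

x_3 (drum 2) = 0.249

Drum 1:
Let ψ₁ = V/F and solve Σ zᵢ(Kᵢ−1)/(1+ψ₁(Kᵢ−1)) = 0.
g(0) = ΣzᵢKᵢ − 1 = 0.368 and g(1) = 1 − Σzᵢ/Kᵢ = -0.411, so a root lies in (0, 1).
Newton–Raphson from ψ₁ = 0.5:
  ψ₁ = 0.500: g = 0.0599, g' = -0.614 → ψ₁ = 0.598
  ψ₁ = 0.598: g = -0.0025, g' = -0.671 → ψ₁ = 0.594
Converged at ψ₁ = 0.594.
Drum-1 compositions:
  1: x = 0.205, y = 0.439
  2: x = 0.237, y = 0.385
  3: x = 0.558, y = 0.176
Drum-2 feed = drum-1 vapor: z₂ = (0.4388, 0.3855, 0.1758).
Drum 2:
Iterate (Newton) starting at ψ₂ = 0.51:
  ψ₂ = 0.510: g = -0.0435, g' = -0.364 → ψ₂ = 0.391
  ψ₂ = 0.391: g = -0.0047, g' = -0.291 → ψ₂ = 0.374
Converged at ψ₂ = 0.374.
  1: x = 0.378, y = 0.541
  2: x = 0.373, y = 0.407
  3: x = 0.249, y = 0.053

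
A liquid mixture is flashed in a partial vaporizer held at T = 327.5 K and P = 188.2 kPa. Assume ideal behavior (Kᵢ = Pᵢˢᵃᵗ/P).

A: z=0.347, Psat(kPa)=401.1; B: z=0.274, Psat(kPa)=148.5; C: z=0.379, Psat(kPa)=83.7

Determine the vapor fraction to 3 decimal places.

ψ = 0.251

Raoult's law: Kᵢ = Pᵢˢᵃᵗ/P = Pᵢˢᵃᵗ/188.2.
  K_A = 401.1/188.2 = 2.13124, K_B = 148.5/188.2 = 0.78905, K_C = 83.7/188.2 = 0.44474
Iterate (Newton) starting at ψ = 0.5:
  ψ = 0.500: g = -0.1052, g' = -0.420 → ψ = 0.250
  ψ = 0.250: g = 0.0008, g' = -0.441 → ψ = 0.251
Converged at ψ = 0.251.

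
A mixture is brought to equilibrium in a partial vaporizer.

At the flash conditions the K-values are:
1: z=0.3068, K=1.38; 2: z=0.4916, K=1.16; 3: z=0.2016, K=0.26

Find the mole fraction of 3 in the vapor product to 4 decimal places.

y_3 = 0.0641

Material balance + equilibrium reduce to Σ zᵢ(Kᵢ−1)/(1+ψ(Kᵢ−1)) = 0.
Check two-phase: ΣzᵢKᵢ = 1.0461 > 1 and Σzᵢ/Kᵢ = 1.4215 > 1, so g(0) = 0.0461 > 0 and g(1) = -0.4215 < 0.
Newton iteration, ψ⁰ = 0.5:
  ψ = 0.5000: g = -0.06600, g' = -0.3202 → ψ = 0.2939
  ψ = 0.2939: g = -0.01065, g' = -0.2276 → ψ = 0.2471
  ψ = 0.2471: g = -0.00033, g' = -0.2140 → ψ = 0.2456
Converged at ψ = 0.2456.
Compositions from xᵢ = zᵢ/(1+ψ(Kᵢ−1)), yᵢ = Kᵢxᵢ:
  1: x = 0.2806, y = 0.3872
  2: x = 0.4730, y = 0.5487
  3: x = 0.2464, y = 0.0641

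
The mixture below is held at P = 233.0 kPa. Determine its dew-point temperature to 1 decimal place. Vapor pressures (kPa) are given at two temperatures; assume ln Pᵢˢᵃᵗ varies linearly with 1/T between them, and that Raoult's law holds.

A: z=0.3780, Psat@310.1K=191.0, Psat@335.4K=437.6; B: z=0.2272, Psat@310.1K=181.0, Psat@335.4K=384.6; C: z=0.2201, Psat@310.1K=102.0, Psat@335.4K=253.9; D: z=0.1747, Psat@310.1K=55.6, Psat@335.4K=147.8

T = 329.3 K

Dew-point temperature: Σzᵢ·P/Pᵢˢᵃᵗ(T) = 1. Interpolate ln Pᵢˢᵃᵗ = aᵢ + bᵢ/T.
  T = 310.1 K: ΣzᵢP/Pᵢˢᵃᵗ = 1.9885
  T = 335.4 K: ΣzᵢP/Pᵢˢᵃᵗ = 0.8163
  T = 322.8 K: ΣzᵢP/Pᵢˢᵃᵗ = 1.2488
  T = 329.1 K: ΣzᵢP/Pᵢˢᵃᵗ = 1.0053
  T = 332.2 K: ΣzᵢP/Pᵢˢᵃᵗ = 0.9065
  T = 330.6 K: ΣzᵢP/Pᵢˢᵃᵗ = 0.9560
Interpolating between 329.1 K and 330.6 K gives T ≈ 329.3 K.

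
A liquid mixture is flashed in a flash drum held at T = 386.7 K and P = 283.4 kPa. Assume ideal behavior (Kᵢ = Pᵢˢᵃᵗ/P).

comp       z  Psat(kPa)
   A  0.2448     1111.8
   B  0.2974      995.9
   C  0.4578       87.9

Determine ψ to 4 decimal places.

ψ = 0.6157

Raoult's law: Kᵢ = Pᵢˢᵃᵗ/P = Pᵢˢᵃᵗ/283.4.
  K_A = 1111.8/283.4 = 3.923077, K_B = 995.9/283.4 = 3.514114, K_C = 87.9/283.4 = 0.310162
Material balance + equilibrium reduce to Σ zᵢ(Kᵢ−1)/(1+ψ(Kᵢ−1)) = 0.
g(0) = ΣzᵢKᵢ − 1 = 1.1475 and g(1) = 1 − Σzᵢ/Kᵢ = -0.6230, so a root lies in (0, 1).
Newton iteration, ψ⁰ = 0.5:
  ψ = 0.5000: g = 0.13988, g' = -1.2219 → ψ = 0.6145
  ψ = 0.6145: g = 0.00154, g' = -1.2142 → ψ = 0.6157
Converged at ψ = 0.6157.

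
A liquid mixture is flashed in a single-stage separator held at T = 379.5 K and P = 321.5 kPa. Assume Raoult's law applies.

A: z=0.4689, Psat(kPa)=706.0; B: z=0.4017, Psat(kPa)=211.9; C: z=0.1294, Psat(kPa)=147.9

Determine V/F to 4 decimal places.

V/F = 0.7347

Raoult's law: Kᵢ = Pᵢˢᵃᵗ/P = Pᵢˢᵃᵗ/321.5.
  K_A = 706.0/321.5 = 2.195956, K_B = 211.9/321.5 = 0.659098, K_C = 147.9/321.5 = 0.460031
Rachford–Rice: g(V/F) = Σ zᵢ(Kᵢ−1)/(1+V/F(Kᵢ−1)) = 0.
g(0) = ΣzᵢKᵢ − 1 = 0.3540 and g(1) = 1 − Σzᵢ/Kᵢ = -0.1043, so a root lies in (0, 1).
Iterate (Newton) starting at V/F = 0.64:
  V/F = 0.6400: g = 0.03573, g' = -0.3797 → V/F = 0.7341
  V/F = 0.7341: g = 0.00021, g' = -0.3768 → V/F = 0.7347
Converged at V/F = 0.7347.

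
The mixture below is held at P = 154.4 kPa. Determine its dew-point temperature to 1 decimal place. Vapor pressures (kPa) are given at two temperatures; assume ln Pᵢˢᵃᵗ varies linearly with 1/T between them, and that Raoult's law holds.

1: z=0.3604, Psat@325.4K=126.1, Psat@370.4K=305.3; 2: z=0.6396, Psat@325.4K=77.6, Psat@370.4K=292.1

Dew-point temperature: Σzᵢ·P/Pᵢˢᵃᵗ(T) = 1. Interpolate ln Pᵢˢᵃᵗ = aᵢ + bᵢ/T.
  T = 325.4 K: ΣzᵢP/Pᵢˢᵃᵗ = 1.7139
  T = 370.4 K: ΣzᵢP/Pᵢˢᵃᵗ = 0.5203
  T = 347.9 K: ΣzᵢP/Pᵢˢᵃᵗ = 0.9040
  T = 336.6 K: ΣzᵢP/Pᵢˢᵃᵗ = 1.2315
  T = 342.2 K: ΣzᵢP/Pᵢˢᵃᵗ = 1.0535
  T = 345.0 K: ΣzᵢP/Pᵢˢᵃᵗ = 0.9765
Interpolating between 342.2 K and 345.0 K gives T ≈ 344.1 K.

T = 344.1 K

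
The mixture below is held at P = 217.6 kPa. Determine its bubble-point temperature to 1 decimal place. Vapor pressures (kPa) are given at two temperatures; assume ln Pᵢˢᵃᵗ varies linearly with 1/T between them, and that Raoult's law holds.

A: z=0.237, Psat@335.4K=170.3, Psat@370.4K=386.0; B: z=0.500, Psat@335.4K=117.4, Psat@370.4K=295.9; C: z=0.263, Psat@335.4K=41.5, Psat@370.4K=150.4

T = 360.4 K

Bubble-point temperature: ΣzᵢPᵢˢᵃᵗ(T) = P. Interpolate ln Pᵢˢᵃᵗ = aᵢ + bᵢ/T.
  T = 335.4 K: ΣzᵢPᵢˢᵃᵗ = 109.98 kPa
  T = 370.4 K: ΣzᵢPᵢˢᵃᵗ = 278.99 kPa
  T = 352.9 K: ΣzᵢPᵢˢᵃᵗ = 178.81 kPa
  T = 361.6 K: ΣzᵢPᵢˢᵃᵗ = 224.14 kPa
  T = 357.2 K: ΣzᵢPᵢˢᵃᵗ = 200.18 kPa
  T = 359.4 K: ΣzᵢPᵢˢᵃᵗ = 211.89 kPa
Interpolating between 359.4 K and 361.6 K gives T ≈ 360.4 K.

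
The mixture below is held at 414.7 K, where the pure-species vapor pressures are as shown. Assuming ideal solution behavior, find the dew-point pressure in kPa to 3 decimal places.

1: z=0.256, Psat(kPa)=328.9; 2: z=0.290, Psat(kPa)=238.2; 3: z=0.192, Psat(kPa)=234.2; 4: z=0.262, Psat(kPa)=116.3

At the dew point ψ → 1, so Σzᵢ/Kᵢ = 1 with Kᵢ = Pᵢˢᵃᵗ/P ⇒ 1/P = Σzᵢ/Pᵢˢᵃᵗ.
1/P = 0.256/328.9 + 0.290/238.2 + 0.192/234.2 + 0.262/116.3 = 0.005068 ⇒ P = 197.300 kPa

Pdew = 197.300 kPa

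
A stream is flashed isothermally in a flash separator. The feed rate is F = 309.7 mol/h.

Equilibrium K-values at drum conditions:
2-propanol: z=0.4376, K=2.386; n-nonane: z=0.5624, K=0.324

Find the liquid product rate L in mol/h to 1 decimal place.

L = 234.9 mol/h

Let ψ = V/F and solve Σ zᵢ(Kᵢ−1)/(1+ψ(Kᵢ−1)) = 0.
Feasibility: ΣzᵢKᵢ = 1.2263, Σzᵢ/Kᵢ = 1.9192 — both > 1, two phases present.
Binary case is linear: z₁(K₁−1)(1+ψ(K₂−1)) + z₂(K₂−1)(1+ψ(K₁−1)) = 0
⇒ ψ = [z₁(K₁−1)+z₂(K₂−1)] / [−(K₁−1)(K₂−1)] = 0.22633/0.93694 = 0.2416
Then V = ψ·F = 0.2416·309.7 = 74.8 mol/h and L = F − V = 234.9 mol/h.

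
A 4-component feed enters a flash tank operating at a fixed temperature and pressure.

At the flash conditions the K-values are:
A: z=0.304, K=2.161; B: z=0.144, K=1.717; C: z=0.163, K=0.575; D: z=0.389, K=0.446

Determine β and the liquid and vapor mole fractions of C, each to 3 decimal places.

Material balance + equilibrium reduce to Σ zᵢ(Kᵢ−1)/(1+β(Kᵢ−1)) = 0.
Feasibility: ΣzᵢKᵢ = 1.171, Σzᵢ/Kᵢ = 1.380 — both > 1, two phases present.
Newton–Raphson from β = 0.5:
  β = 0.500: g = -0.0867, g' = -0.480 → β = 0.319
  β = 0.319: g = -0.0005, g' = -0.483 → β = 0.318
Converged at β = 0.318.
Compositions from xᵢ = zᵢ/(1+β(Kᵢ−1)), yᵢ = Kᵢxᵢ:
  A: x = 0.222, y = 0.480
  B: x = 0.117, y = 0.201
  C: x = 0.189, y = 0.108
  D: x = 0.472, y = 0.211

β = 0.318, x_C = 0.189, y_C = 0.108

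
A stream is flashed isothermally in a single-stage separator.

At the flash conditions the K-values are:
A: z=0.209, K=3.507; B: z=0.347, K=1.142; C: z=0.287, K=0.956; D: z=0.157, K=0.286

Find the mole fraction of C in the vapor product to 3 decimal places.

Rachford–Rice: g(V/F) = Σ zᵢ(Kᵢ−1)/(1+V/F(Kᵢ−1)) = 0.
Check two-phase: ΣzᵢKᵢ = 1.449 > 1 and Σzᵢ/Kᵢ = 1.213 > 1, so g(0) = 0.449 > 0 and g(1) = -0.213 < 0.
Iterate (Newton) starting at V/F = 0.5:
  V/F = 0.500: g = 0.0913, g' = -0.459 → V/F = 0.699
  V/F = 0.699: g = -0.0016, g' = -0.499 → V/F = 0.696
Converged at V/F = 0.696.
Compositions from xᵢ = zᵢ/(1+V/F(Kᵢ−1)), yᵢ = Kᵢxᵢ:
  A: x = 0.076, y = 0.267
  B: x = 0.316, y = 0.361
  C: x = 0.296, y = 0.283
  D: x = 0.312, y = 0.089

y_C = 0.283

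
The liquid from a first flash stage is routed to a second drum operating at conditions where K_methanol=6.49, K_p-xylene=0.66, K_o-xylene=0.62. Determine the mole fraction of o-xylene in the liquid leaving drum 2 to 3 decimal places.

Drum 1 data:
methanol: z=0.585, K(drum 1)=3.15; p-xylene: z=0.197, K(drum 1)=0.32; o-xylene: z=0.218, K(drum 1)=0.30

x_o-xylene (drum 2) = 0.505

Drum 1:
Rachford–Rice: g(ψ₁) = Σ zᵢ(Kᵢ−1)/(1+ψ₁(Kᵢ−1)) = 0.
Check two-phase: ΣzᵢKᵢ = 1.971 > 1 and Σzᵢ/Kᵢ = 1.528 > 1, so g(0) = 0.971 > 0 and g(1) = -0.528 < 0.
Newton iteration, ψ₁⁰ = 0.56:
  ψ₁ = 0.560: g = 0.1033, g' = -1.083 → ψ₁ = 0.655
  ψ₁ = 0.655: g = -0.0015, g' = -1.127 → ψ₁ = 0.654
Converged at ψ₁ = 0.654.
Drum-1 compositions:
  methanol: x = 0.243, y = 0.766
  p-xylene: x = 0.355, y = 0.114
  o-xylene: x = 0.402, y = 0.121
Drum-2 feed = drum-1 liquid: z₂ = (0.2431, 0.3548, 0.4021).
Drum 2:
Iterate (Newton) starting at ψ₂ = 0.38:
  ψ₂ = 0.380: g = 0.1154, g' = -0.903 → ψ₂ = 0.508
  ψ₂ = 0.508: g = 0.0172, g' = -0.660 → ψ₂ = 0.534
  ψ₂ = 0.534: g = 0.0004, g' = -0.627 → ψ₂ = 0.535
Converged at ψ₂ = 0.535.
  methanol: x = 0.062, y = 0.401
  p-xylene: x = 0.434, y = 0.286
  o-xylene: x = 0.505, y = 0.313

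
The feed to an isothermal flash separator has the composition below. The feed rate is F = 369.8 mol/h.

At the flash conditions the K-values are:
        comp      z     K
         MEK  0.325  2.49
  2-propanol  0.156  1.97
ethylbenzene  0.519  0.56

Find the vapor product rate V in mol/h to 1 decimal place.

V = 256.4 mol/h

Material balance + equilibrium reduce to Σ zᵢ(Kᵢ−1)/(1+ψ(Kᵢ−1)) = 0.
g(0) = ΣzᵢKᵢ − 1 = 0.407 and g(1) = 1 − Σzᵢ/Kᵢ = -0.136, so a root lies in (0, 1).
Newton–Raphson from ψ = 0.45:
  ψ = 0.450: g = 0.1105, g' = -0.486 → ψ = 0.677
  ψ = 0.677: g = 0.0070, g' = -0.436 → ψ = 0.693
Converged at ψ = 0.693.
Then V = ψ·F = 0.6935·369.8 = 256.4 mol/h and L = F − V = 113.4 mol/h.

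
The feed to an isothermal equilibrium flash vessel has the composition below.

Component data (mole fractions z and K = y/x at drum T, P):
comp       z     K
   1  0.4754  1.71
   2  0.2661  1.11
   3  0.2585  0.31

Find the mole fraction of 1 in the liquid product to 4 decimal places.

Newton iteration, ψ⁰ = 0.51:
  ψ = 0.5100: g = 0.00031, g' = -0.4251 → ψ = 0.5107
Converged at ψ = 0.5107.
Compositions from xᵢ = zᵢ/(1+ψ(Kᵢ−1)), yᵢ = Kᵢxᵢ:
  1: x = 0.3489, y = 0.5966
  2: x = 0.2519, y = 0.2797
  3: x = 0.3992, y = 0.1237

x_1 = 0.3489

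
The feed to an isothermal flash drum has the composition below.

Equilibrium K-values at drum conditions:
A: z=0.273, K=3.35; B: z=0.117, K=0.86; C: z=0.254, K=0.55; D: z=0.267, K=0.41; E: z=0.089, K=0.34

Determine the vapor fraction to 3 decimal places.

Iterate (Newton) starting at ψ = 0.5:
  ψ = 0.500: g = -0.1812, g' = -0.680 → ψ = 0.234
  ψ = 0.234: g = 0.0174, g' = -0.874 → ψ = 0.253
  ψ = 0.253: g = 0.0003, g' = -0.845 → ψ = 0.254
Converged at ψ = 0.254.

ψ = 0.254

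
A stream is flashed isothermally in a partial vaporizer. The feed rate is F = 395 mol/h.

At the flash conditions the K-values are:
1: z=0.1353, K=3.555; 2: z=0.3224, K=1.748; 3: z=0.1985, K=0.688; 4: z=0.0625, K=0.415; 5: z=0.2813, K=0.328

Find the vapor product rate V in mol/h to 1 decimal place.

V = 145.1 mol/h

Newton iteration, ψ⁰ = 0.5:
  ψ = 0.5000: g = -0.08245, g' = -0.6238 → ψ = 0.3678
  ψ = 0.3678: g = -0.00032, g' = -0.6292 → ψ = 0.3673
Converged at ψ = 0.3673.
Then V = ψ·F = 0.3673·395 = 145.1 mol/h and L = F − V = 249.9 mol/h.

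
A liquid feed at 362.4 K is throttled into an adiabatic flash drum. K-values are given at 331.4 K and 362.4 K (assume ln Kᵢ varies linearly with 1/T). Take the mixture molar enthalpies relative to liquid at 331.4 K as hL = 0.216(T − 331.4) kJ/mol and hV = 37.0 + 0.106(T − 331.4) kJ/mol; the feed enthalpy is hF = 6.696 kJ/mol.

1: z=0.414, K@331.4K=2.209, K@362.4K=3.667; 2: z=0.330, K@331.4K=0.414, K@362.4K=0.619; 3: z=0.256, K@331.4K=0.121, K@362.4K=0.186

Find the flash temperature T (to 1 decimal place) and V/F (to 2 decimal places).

T = 335.3 K, V/F = 0.16

Adiabatic flash: solve Rachford–Rice at each trial T, then check hF = ψ·hV(T) + (1−ψ)·hL(T).
  T = 331.4 K: K = (2.209, 0.414, 0.121), RR gives ψ = 0.093, H_out = 3.456 kJ/mol
  T = 362.4 K: K = (3.667, 0.619, 0.186), RR gives ψ = 0.469, H_out = 22.462 kJ/mol
  T = 346.9 K: K = (2.879, 0.511, 0.151), RR gives ψ = 0.316, H_out = 14.510 kJ/mol
  T = 339.1 K: K = (2.527, 0.461, 0.136), RR gives ψ = 0.218, H_out = 9.543 kJ/mol
  T = 335.2 K: K = (2.362, 0.437, 0.128), RR gives ψ = 0.159, H_out = 6.650 kJ/mol
  T = 337.1 K: K = (2.442, 0.448, 0.132), RR gives ψ = 0.189, H_out = 8.101 kJ/mol
Linear interpolation between T = 335.2 (H_out = 6.650) and T = 337.1 (H_out = 8.101) on hF = 6.696 gives T ≈ 335.3 K, at which ψ = 0.16.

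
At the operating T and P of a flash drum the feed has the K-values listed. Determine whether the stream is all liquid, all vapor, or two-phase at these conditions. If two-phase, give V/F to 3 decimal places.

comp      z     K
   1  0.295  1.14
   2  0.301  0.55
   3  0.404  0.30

all liquid

ΣzᵢKᵢ = 0.623; Σzᵢ/Kᵢ = 2.153.
Since ΣzᵢKᵢ < 1 the mixture is below its bubble point — single liquid phase.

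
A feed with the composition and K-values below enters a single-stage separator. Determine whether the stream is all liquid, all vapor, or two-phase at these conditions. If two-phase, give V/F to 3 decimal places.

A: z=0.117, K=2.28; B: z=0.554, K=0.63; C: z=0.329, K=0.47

ΣzᵢKᵢ = 0.770; Σzᵢ/Kᵢ = 1.631.
Since ΣzᵢKᵢ < 1 the mixture is below its bubble point — single liquid phase.

all liquid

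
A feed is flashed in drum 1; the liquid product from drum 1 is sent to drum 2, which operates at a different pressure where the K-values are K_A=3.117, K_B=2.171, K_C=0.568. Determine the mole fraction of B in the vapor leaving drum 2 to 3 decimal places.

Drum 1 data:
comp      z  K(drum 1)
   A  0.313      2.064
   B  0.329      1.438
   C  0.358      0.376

y_B (drum 2) = 0.313

Drum 1:
Let ψ₁ = V/F and solve Σ zᵢ(Kᵢ−1)/(1+ψ₁(Kᵢ−1)) = 0.
g(0) = ΣzᵢKᵢ − 1 = 0.254 and g(1) = 1 − Σzᵢ/Kᵢ = -0.333, so a root lies in (0, 1).
Iterate (Newton) starting at ψ₁ = 0.5:
  ψ₁ = 0.500: g = 0.0109, g' = -0.488 → ψ₁ = 0.522
Converged at ψ₁ = 0.522.
Drum-1 compositions:
  A: x = 0.201, y = 0.415
  B: x = 0.268, y = 0.385
  C: x = 0.531, y = 0.200
Drum-2 feed = drum-1 liquid: z₂ = (0.2012, 0.2678, 0.5310).
Drum 2:
Let ψ₂ = V/F and solve Σ zᵢ(Kᵢ−1)/(1+ψ₂(Kᵢ−1)) = 0.
Check two-phase: ΣzᵢKᵢ = 1.510 > 1 and Σzᵢ/Kᵢ = 1.123 > 1, so g(0) = 0.510 > 0 and g(1) = -0.123 < 0.
Newton iteration, ψ₂⁰ = 0.47:
  ψ₂ = 0.470: g = 0.1279, g' = -0.535 → ψ₂ = 0.709
  ψ₂ = 0.709: g = 0.0110, g' = -0.460 → ψ₂ = 0.733
Converged at ψ₂ = 0.733.
  A: x = 0.079, y = 0.246
  B: x = 0.144, y = 0.313
  C: x = 0.777, y = 0.441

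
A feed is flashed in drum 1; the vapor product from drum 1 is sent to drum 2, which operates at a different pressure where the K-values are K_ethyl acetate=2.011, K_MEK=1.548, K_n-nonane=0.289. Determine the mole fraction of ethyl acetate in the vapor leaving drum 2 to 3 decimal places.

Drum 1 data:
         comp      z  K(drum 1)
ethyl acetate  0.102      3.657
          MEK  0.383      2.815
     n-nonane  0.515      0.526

Drum 1:
Rachford–Rice: g(ψ₁) = Σ zᵢ(Kᵢ−1)/(1+ψ₁(Kᵢ−1)) = 0.
Feasibility: ΣzᵢKᵢ = 1.722, Σzᵢ/Kᵢ = 1.143 — both > 1, two phases present.
Iterate (Newton) starting at ψ₁ = 0.63:
  ψ₁ = 0.630: g = 0.0776, g' = -0.611 → ψ₁ = 0.757
  ψ₁ = 0.757: g = 0.0020, g' = -0.585 → ψ₁ = 0.761
Converged at ψ₁ = 0.761.
Drum-1 compositions:
  ethyl acetate: x = 0.034, y = 0.123
  MEK: x = 0.161, y = 0.453
  n-nonane: x = 0.805, y = 0.424
Drum-2 feed = drum-1 vapor: z₂ = (0.1235, 0.4529, 0.4236).
Drum 2:
Material balance + equilibrium reduce to Σ zᵢ(Kᵢ−1)/(1+ψ₂(Kᵢ−1)) = 0.
Feasibility: ΣzᵢKᵢ = 1.072, Σzᵢ/Kᵢ = 1.820 — both > 1, two phases present.
Newton iteration, ψ₂⁰ = 0.5:
  ψ₂ = 0.500: g = -0.1896, g' = -0.655 → ψ₂ = 0.211
  ψ₂ = 0.211: g = -0.0288, g' = -0.491 → ψ₂ = 0.152
  ψ₂ = 0.152: g = -0.0004, g' = -0.480 → ψ₂ = 0.151
Converged at ψ₂ = 0.151.
  ethyl acetate: x = 0.107, y = 0.215
  MEK: x = 0.418, y = 0.647
  n-nonane: x = 0.475, y = 0.137

y_ethyl acetate (drum 2) = 0.215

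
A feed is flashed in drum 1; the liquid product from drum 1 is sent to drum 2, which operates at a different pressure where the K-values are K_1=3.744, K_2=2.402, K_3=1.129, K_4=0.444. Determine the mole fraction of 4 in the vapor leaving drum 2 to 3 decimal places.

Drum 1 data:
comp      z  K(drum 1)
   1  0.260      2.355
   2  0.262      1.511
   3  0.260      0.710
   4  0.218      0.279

y_4 (drum 2) = 0.255

Drum 1:
Material balance + equilibrium reduce to Σ zᵢ(Kᵢ−1)/(1+ψ₁(Kᵢ−1)) = 0.
Check two-phase: ΣzᵢKᵢ = 1.254 > 1 and Σzᵢ/Kᵢ = 1.431 > 1, so g(0) = 0.254 > 0 and g(1) = -0.431 < 0.
Iterate (Newton) starting at ψ₁ = 0.54:
  ψ₁ = 0.540: g = -0.0384, g' = -0.536 → ψ₁ = 0.468
  ψ₁ = 0.468: g = -0.0010, g' = -0.511 → ψ₁ = 0.466
Converged at ψ₁ = 0.466.
Drum-1 compositions:
  1: x = 0.159, y = 0.375
  2: x = 0.212, y = 0.320
  3: x = 0.301, y = 0.213
  4: x = 0.328, y = 0.092
Drum-2 feed = drum-1 liquid: z₂ = (0.1593, 0.2116, 0.3007, 0.3284).
Drum 2:
Material balance + equilibrium reduce to Σ zᵢ(Kᵢ−1)/(1+ψ₂(Kᵢ−1)) = 0.
Check two-phase: ΣzᵢKᵢ = 1.590 > 1 and Σzᵢ/Kᵢ = 1.137 > 1, so g(0) = 0.590 > 0 and g(1) = -0.137 < 0.
Newton–Raphson from ψ₂ = 0.54:
  ψ₂ = 0.540: g = 0.1203, g' = -0.541 → ψ₂ = 0.762
  ψ₂ = 0.762: g = 0.0032, g' = -0.533 → ψ₂ = 0.768
Converged at ψ₂ = 0.768.
  1: x = 0.051, y = 0.192
  2: x = 0.102, y = 0.245
  3: x = 0.274, y = 0.309
  4: x = 0.573, y = 0.255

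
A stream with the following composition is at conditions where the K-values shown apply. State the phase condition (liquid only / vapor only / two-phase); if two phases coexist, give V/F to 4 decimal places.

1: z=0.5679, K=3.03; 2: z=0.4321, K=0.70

vapor only

ΣzᵢKᵢ = 2.0232; Σzᵢ/Kᵢ = 0.8047.
Since Σzᵢ/Kᵢ < 1 the mixture is above its dew point — single vapor phase.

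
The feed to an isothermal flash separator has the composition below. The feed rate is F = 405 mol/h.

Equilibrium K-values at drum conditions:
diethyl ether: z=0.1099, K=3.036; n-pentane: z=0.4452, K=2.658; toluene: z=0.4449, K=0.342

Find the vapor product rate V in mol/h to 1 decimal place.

Iterate (Newton) starting at V/F = 0.5:
  V/F = 0.5000: g = 0.07818, g' = -0.9055 → V/F = 0.5863
  V/F = 0.5863: g = -0.00035, g' = -0.9200 → V/F = 0.5860
Converged at V/F = 0.5860.
Then V = V/F·F = 0.5860·405 = 237.3 mol/h and L = F − V = 167.7 mol/h.

V = 237.3 mol/h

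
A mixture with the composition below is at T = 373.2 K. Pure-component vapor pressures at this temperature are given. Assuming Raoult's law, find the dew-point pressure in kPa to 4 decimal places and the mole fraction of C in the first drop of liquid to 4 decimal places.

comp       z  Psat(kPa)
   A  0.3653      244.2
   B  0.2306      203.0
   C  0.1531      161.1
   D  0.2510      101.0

At the dew point ψ → 1, so Σzᵢ/Kᵢ = 1 with Kᵢ = Pᵢˢᵃᵗ/P ⇒ 1/P = Σzᵢ/Pᵢˢᵃᵗ.
1/P = 0.3653/244.2 + 0.2306/203.0 + 0.1531/161.1 + 0.2510/101.0 = 0.0060674 ⇒ P = 164.8165 kPa
xᵢ = zᵢP/Pᵢˢᵃᵗ ⇒ x_C = 0.1531·164.8165/161.1 = 0.1566

Pdew = 164.8165 kPa, x_C = 0.1566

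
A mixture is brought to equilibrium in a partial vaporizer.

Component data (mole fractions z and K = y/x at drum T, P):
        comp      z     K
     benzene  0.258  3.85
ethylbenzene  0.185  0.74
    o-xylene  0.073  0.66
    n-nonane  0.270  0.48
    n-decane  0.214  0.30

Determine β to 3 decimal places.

Newton–Raphson from β = 0.5:
  β = 0.500: g = -0.2022, g' = -0.767 → β = 0.236
  β = 0.236: g = 0.0216, g' = -1.018 → β = 0.258
Converged at β = 0.258.

β = 0.258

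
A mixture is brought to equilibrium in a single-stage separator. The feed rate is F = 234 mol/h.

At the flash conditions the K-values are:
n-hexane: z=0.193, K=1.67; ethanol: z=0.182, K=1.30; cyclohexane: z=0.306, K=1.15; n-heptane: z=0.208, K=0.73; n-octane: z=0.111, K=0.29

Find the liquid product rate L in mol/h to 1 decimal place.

L = 117.1 mol/h

Material balance + equilibrium reduce to Σ zᵢ(Kᵢ−1)/(1+β(Kᵢ−1)) = 0.
g(0) = ΣzᵢKᵢ − 1 = 0.095 and g(1) = 1 − Σzᵢ/Kᵢ = -0.189, so a root lies in (0, 1).
Newton–Raphson from β = 0.62:
  β = 0.620: g = -0.0288, g' = -0.261 → β = 0.510
  β = 0.510: g = -0.0022, g' = -0.224 → β = 0.500
Converged at β = 0.500.
Then V = β·F = 0.4997·234 = 116.9 mol/h and L = F − V = 117.1 mol/h.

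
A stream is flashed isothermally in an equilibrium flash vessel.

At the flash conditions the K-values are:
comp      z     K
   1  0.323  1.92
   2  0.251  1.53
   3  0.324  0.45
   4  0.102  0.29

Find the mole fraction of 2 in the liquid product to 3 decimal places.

Material balance + equilibrium reduce to Σ zᵢ(Kᵢ−1)/(1+V/F(Kᵢ−1)) = 0.
Feasibility: ΣzᵢKᵢ = 1.180, Σzᵢ/Kᵢ = 1.404 — both > 1, two phases present.
Newton iteration, V/F⁰ = 0.65:
  V/F = 0.650: g = -0.1269, g' = -0.561 → V/F = 0.424
  V/F = 0.424: g = -0.0135, g' = -0.460 → V/F = 0.394
Converged at V/F = 0.394.
Compositions from xᵢ = zᵢ/(1+V/F(Kᵢ−1)), yᵢ = Kᵢxᵢ:
  1: x = 0.237, y = 0.455
  2: x = 0.208, y = 0.318
  3: x = 0.414, y = 0.186
  4: x = 0.142, y = 0.041

x_2 = 0.208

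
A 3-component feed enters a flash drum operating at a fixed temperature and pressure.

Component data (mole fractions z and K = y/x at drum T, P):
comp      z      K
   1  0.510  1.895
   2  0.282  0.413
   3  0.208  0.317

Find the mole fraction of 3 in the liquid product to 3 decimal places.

x_3 = 0.254

Rachford–Rice: g(ψ) = Σ zᵢ(Kᵢ−1)/(1+ψ(Kᵢ−1)) = 0.
g(0) = ΣzᵢKᵢ − 1 = 0.149 and g(1) = 1 − Σzᵢ/Kᵢ = -0.608, so a root lies in (0, 1).
Newton–Raphson from ψ = 0.44:
  ψ = 0.440: g = -0.0988, g' = -0.585 → ψ = 0.271
  ψ = 0.271: g = -0.0039, g' = -0.548 → ψ = 0.264
Converged at ψ = 0.264.
Compositions from xᵢ = zᵢ/(1+ψ(Kᵢ−1)), yᵢ = Kᵢxᵢ:
  1: x = 0.413, y = 0.782
  2: x = 0.334, y = 0.138
  3: x = 0.254, y = 0.080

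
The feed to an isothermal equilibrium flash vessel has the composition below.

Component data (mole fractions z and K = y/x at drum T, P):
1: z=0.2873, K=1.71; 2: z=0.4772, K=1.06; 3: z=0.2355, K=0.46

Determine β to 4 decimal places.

β = 0.5196

Rachford–Rice: g(β) = Σ zᵢ(Kᵢ−1)/(1+β(Kᵢ−1)) = 0.
g(0) = ΣzᵢKᵢ − 1 = 0.1054 and g(1) = 1 − Σzᵢ/Kᵢ = -0.1302, so a root lies in (0, 1).
Newton iteration, β⁰ = 0.47:
  β = 0.4700: g = 0.01037, g' = -0.2064 → β = 0.5202
  β = 0.5202: g = -0.00013, g' = -0.2117 → β = 0.5196
Converged at β = 0.5196.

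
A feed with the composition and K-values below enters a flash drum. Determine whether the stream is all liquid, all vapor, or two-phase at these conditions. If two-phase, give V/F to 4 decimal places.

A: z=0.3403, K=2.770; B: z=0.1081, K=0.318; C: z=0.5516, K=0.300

ΣzᵢKᵢ = 1.1425; Σzᵢ/Kᵢ = 2.3015.
Both exceed 1, so a two-phase solution exists.
Newton iteration, ψ⁰ = 0.41:
  ψ = 0.4100: g = -0.29485, g' = -0.9866 → ψ = 0.1111
  ψ = 0.1111: g = 0.00486, g' = -1.1211 → ψ = 0.1155
Converged at ψ = 0.1155.

two-phase, V/F = 0.1155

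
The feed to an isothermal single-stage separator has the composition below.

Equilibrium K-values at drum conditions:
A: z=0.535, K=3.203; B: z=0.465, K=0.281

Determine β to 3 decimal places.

β = 0.533

Let β = V/F and solve Σ zᵢ(Kᵢ−1)/(1+β(Kᵢ−1)) = 0.
Feasibility: ΣzᵢKᵢ = 1.844, Σzᵢ/Kᵢ = 1.822 — both > 1, two phases present.
Binary case is linear: z₁(K₁−1)(1+β(K₂−1)) + z₂(K₂−1)(1+β(K₁−1)) = 0
⇒ β = [z₁(K₁−1)+z₂(K₂−1)] / [−(K₁−1)(K₂−1)] = 0.8443/1.5840 = 0.533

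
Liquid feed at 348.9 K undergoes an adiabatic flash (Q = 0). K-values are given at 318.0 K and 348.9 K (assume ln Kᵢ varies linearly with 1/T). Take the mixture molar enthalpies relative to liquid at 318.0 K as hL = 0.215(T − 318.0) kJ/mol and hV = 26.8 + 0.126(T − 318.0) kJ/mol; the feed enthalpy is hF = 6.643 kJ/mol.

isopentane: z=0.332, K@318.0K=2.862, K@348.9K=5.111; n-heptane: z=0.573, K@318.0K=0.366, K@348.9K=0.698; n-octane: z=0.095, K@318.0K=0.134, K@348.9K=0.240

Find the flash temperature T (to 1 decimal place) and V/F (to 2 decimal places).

T = 322.7 K, V/F = 0.21

Adiabatic flash: solve Rachford–Rice at each trial T, then check hF = ψ·hV(T) + (1−ψ)·hL(T).
  T = 318.0 K: K = (2.862, 0.366, 0.134), RR gives ψ = 0.138, H_out = 3.705 kJ/mol
  T = 348.9 K: K = (5.111, 0.698, 0.240), RR gives ψ = 0.669, H_out = 22.740 kJ/mol
  T = 333.4 K: K = (3.873, 0.513, 0.182), RR gives ψ = 0.380, H_out = 12.982 kJ/mol
  T = 325.7 K: K = (3.341, 0.435, 0.157), RR gives ψ = 0.261, H_out = 8.467 kJ/mol
  T = 321.9 K: K = (3.098, 0.400, 0.145), RR gives ψ = 0.202, H_out = 6.175 kJ/mol
  T = 323.8 K: K = (3.218, 0.417, 0.151), RR gives ψ = 0.232, H_out = 7.332 kJ/mol
Linear interpolation between T = 321.9 (H_out = 6.175) and T = 323.8 (H_out = 7.332) on hF = 6.643 gives T ≈ 322.7 K, at which ψ = 0.21.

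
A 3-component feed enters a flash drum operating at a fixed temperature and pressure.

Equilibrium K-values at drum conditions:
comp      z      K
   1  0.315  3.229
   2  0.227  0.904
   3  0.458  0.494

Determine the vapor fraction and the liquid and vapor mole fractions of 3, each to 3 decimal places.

Rachford–Rice: g(ψ) = Σ zᵢ(Kᵢ−1)/(1+ψ(Kᵢ−1)) = 0.
Feasibility: ΣzᵢKᵢ = 1.449, Σzᵢ/Kᵢ = 1.276 — both > 1, two phases present.
Iterate (Newton) starting at ψ = 0.55:
  ψ = 0.550: g = -0.0287, g' = -0.543 → ψ = 0.497
  ψ = 0.497: g = 0.0005, g' = -0.564 → ψ = 0.498
Converged at ψ = 0.498.
Compositions from xᵢ = zᵢ/(1+ψ(Kᵢ−1)), yᵢ = Kᵢxᵢ:
  1: x = 0.149, y = 0.482
  2: x = 0.238, y = 0.216
  3: x = 0.612, y = 0.302

ψ = 0.498, x_3 = 0.612, y_3 = 0.302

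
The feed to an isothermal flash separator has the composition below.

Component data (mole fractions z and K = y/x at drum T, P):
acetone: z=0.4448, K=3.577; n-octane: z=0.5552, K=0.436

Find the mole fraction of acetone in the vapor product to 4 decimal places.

y_acetone = 0.6423

Let ψ = V/F and solve Σ zᵢ(Kᵢ−1)/(1+ψ(Kᵢ−1)) = 0.
Feasibility: ΣzᵢKᵢ = 1.8331, Σzᵢ/Kᵢ = 1.3977 — both > 1, two phases present.
Iterate (Newton) starting at ψ = 0.35:
  ψ = 0.3500: g = 0.21252, g' = -1.0907 → ψ = 0.5448
  ψ = 0.5448: g = 0.02476, g' = -0.8791 → ψ = 0.5730
  ψ = 0.5730: g = 0.00018, g' = -0.8671 → ψ = 0.5732
Converged at ψ = 0.5732.
Compositions from xᵢ = zᵢ/(1+ψ(Kᵢ−1)), yᵢ = Kᵢxᵢ:
  acetone: x = 0.1796, y = 0.6423
  n-octane: x = 0.8204, y = 0.3577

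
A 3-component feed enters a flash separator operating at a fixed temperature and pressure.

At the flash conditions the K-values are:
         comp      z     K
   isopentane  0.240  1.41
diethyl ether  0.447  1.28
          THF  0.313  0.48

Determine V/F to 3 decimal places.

Iterate (Newton) starting at V/F = 0.3:
  V/F = 0.300: g = 0.0102, g' = -0.181 → V/F = 0.357
  V/F = 0.357: g = -0.0002, g' = -0.187 → V/F = 0.356
Converged at V/F = 0.356.

V/F = 0.356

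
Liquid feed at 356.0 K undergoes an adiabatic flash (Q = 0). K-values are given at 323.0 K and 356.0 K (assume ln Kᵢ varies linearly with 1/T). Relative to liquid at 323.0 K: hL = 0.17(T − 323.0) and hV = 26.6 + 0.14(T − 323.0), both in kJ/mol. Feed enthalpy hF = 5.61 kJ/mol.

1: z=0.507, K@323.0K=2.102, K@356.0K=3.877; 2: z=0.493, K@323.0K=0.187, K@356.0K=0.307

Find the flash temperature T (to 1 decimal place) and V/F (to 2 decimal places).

Adiabatic flash: solve Rachford–Rice at each trial T, then check hF = ψ·hV(T) + (1−ψ)·hL(T).
  T = 323.0 K: K = (2.102, 0.187), RR gives ψ = 0.176, H_out = 4.688 kJ/mol
  T = 356.0 K: K = (3.877, 0.307), RR gives ψ = 0.560, H_out = 19.958 kJ/mol
  T = 339.5 K: K = (2.898, 0.243), RR gives ψ = 0.409, H_out = 13.495 kJ/mol
  T = 331.2 K: K = (2.475, 0.213), RR gives ψ = 0.310, H_out = 9.576 kJ/mol
  T = 327.1 K: K = (2.283, 0.200), RR gives ψ = 0.250, H_out = 7.305 kJ/mol
  T = 325.1 K: K = (2.194, 0.194), RR gives ψ = 0.216, H_out = 6.080 kJ/mol
Linear interpolation between T = 323.0 (H_out = 4.688) and T = 325.1 (H_out = 6.080) on hF = 5.61 gives T ≈ 324.4 K, at which ψ = 0.20.

T = 324.4 K, V/F = 0.20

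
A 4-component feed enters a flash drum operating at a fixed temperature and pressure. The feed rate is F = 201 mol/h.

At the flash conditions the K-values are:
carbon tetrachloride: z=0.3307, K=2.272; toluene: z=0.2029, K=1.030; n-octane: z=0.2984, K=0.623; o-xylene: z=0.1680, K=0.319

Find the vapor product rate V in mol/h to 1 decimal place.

Let ψ = V/F and solve Σ zᵢ(Kᵢ−1)/(1+ψ(Kᵢ−1)) = 0.
Feasibility: ΣzᵢKᵢ = 1.1998, Σzᵢ/Kᵢ = 1.3482 — both > 1, two phases present.
Newton–Raphson from ψ = 0.5:
  ψ = 0.5000: g = -0.04899, g' = -0.4436 → ψ = 0.3896
  ψ = 0.3896: g = -0.00030, g' = -0.4420 → ψ = 0.3889
Converged at ψ = 0.3889.
Then V = ψ·F = 0.3889·201 = 78.2 mol/h and L = F − V = 122.8 mol/h.

V = 78.2 mol/h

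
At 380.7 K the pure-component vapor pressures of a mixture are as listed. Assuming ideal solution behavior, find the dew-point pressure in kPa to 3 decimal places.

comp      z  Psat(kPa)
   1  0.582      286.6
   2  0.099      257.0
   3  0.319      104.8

Pdew = 183.156 kPa

At the dew point ψ → 1, so Σzᵢ/Kᵢ = 1 with Kᵢ = Pᵢˢᵃᵗ/P ⇒ 1/P = Σzᵢ/Pᵢˢᵃᵗ.
1/P = 0.582/286.6 + 0.099/257.0 + 0.319/104.8 = 0.005460 ⇒ P = 183.156 kPa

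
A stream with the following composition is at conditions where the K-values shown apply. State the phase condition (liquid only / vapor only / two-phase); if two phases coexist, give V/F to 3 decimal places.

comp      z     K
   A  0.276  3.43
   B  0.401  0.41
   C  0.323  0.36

ΣzᵢKᵢ = 1.227; Σzᵢ/Kᵢ = 1.956.
Both exceed 1, so a two-phase solution exists.
Rachford–Rice: g(ψ) = Σ zᵢ(Kᵢ−1)/(1+ψ(Kᵢ−1)) = 0.
Newton–Raphson from ψ = 0.5:
  ψ = 0.500: g = -0.3368, g' = -0.899 → ψ = 0.125
  ψ = 0.125: g = 0.0338, g' = -1.276 → ψ = 0.152
  ψ = 0.152: g = 0.0010, g' = -1.200 → ψ = 0.153
Converged at ψ = 0.153.

two-phase, V/F = 0.153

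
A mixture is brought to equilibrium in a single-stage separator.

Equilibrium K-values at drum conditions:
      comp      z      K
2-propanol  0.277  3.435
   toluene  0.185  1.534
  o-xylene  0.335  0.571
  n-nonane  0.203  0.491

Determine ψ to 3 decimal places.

ψ = 0.613

Iterate (Newton) starting at ψ = 0.5:
  ψ = 0.500: g = 0.0606, g' = -0.561 → ψ = 0.608
  ψ = 0.608: g = 0.0025, g' = -0.520 → ψ = 0.613
Converged at ψ = 0.613.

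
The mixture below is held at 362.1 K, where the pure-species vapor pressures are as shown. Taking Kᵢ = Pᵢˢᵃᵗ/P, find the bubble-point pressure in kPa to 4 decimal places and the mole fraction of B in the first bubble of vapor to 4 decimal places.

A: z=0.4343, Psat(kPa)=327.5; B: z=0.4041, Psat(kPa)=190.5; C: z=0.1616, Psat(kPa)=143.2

At the bubble point ψ → 0, so ΣzᵢKᵢ = 1 with Kᵢ = Pᵢˢᵃᵗ/P ⇒ P = ΣzᵢPᵢˢᵃᵗ.
P = 0.4343·327.5 + 0.4041·190.5 + 0.1616·143.2 = 242.3554 kPa
yᵢ = zᵢPᵢˢᵃᵗ/P ⇒ y_B = 0.4041·190.5/242.3554 = 0.3176

Pbub = 242.3554 kPa, y_B = 0.3176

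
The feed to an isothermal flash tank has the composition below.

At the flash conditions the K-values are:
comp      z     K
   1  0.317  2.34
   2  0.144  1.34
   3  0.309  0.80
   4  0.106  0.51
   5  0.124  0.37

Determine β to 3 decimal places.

Material balance + equilibrium reduce to Σ zᵢ(Kᵢ−1)/(1+β(Kᵢ−1)) = 0.
Check two-phase: ΣzᵢKᵢ = 1.282 > 1 and Σzᵢ/Kᵢ = 1.172 > 1, so g(0) = 0.282 > 0 and g(1) = -0.172 < 0.
Iterate (Newton) starting at β = 0.43:
  β = 0.430: g = 0.0716, g' = -0.390 → β = 0.614
  β = 0.614: g = 0.0015, g' = -0.382 → β = 0.618
Converged at β = 0.618.

β = 0.618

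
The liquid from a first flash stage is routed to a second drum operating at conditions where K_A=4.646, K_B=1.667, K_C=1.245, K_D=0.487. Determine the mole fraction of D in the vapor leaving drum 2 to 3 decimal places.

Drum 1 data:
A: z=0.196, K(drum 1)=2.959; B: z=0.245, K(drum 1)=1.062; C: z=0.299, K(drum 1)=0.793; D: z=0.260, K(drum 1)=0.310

Drum 1:
Material balance + equilibrium reduce to Σ zᵢ(Kᵢ−1)/(1+ψ₁(Kᵢ−1)) = 0.
Feasibility: ΣzᵢKᵢ = 1.158, Σzᵢ/Kᵢ = 1.513 — both > 1, two phases present.
Newton iteration, ψ₁⁰ = 0.5:
  ψ₁ = 0.500: g = -0.1342, g' = -0.497 → ψ₁ = 0.230
  ψ₁ = 0.230: g = 0.0014, g' = -0.547 → ψ₁ = 0.233
Converged at ψ₁ = 0.233.
Drum-1 compositions:
  A: x = 0.135, y = 0.398
  B: x = 0.242, y = 0.256
  C: x = 0.314, y = 0.249
  D: x = 0.310, y = 0.096
Drum-2 feed = drum-1 liquid: z₂ = (0.1346, 0.2415, 0.3141, 0.3097).
Drum 2:
Newton–Raphson from ψ₂ = 0.5:
  ψ₂ = 0.500: g = 0.1496, g' = -0.447 → ψ₂ = 0.834
  ψ₂ = 0.834: g = 0.0111, g' = -0.416 → ψ₂ = 0.861
Converged at ψ₂ = 0.861.
  A: x = 0.033, y = 0.151
  B: x = 0.153, y = 0.256
  C: x = 0.259, y = 0.323
  D: x = 0.555, y = 0.270

y_D (drum 2) = 0.270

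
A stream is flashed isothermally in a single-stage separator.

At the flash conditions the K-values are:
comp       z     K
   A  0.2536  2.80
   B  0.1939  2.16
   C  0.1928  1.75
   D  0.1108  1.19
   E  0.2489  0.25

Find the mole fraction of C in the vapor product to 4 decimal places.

Rachford–Rice: g(V/F) = Σ zᵢ(Kᵢ−1)/(1+V/F(Kᵢ−1)) = 0.
Feasibility: ΣzᵢKᵢ = 1.6604, Σzᵢ/Kᵢ = 1.3792 — both > 1, two phases present.
Newton iteration, V/F⁰ = 0.5:
  V/F = 0.5000: g = 0.20832, g' = -0.7512 → V/F = 0.7773
  V/F = 0.7773: g = -0.02940, g' = -1.0663 → V/F = 0.7497
  V/F = 0.7497: g = -0.00092, g' = -1.0018 → V/F = 0.7488
Converged at V/F = 0.7488.
Compositions from xᵢ = zᵢ/(1+V/F(Kᵢ−1)), yᵢ = Kᵢxᵢ:
  A: x = 0.1080, y = 0.3024
  B: x = 0.1038, y = 0.2241
  C: x = 0.1235, y = 0.2161
  D: x = 0.0970, y = 0.1154
  E: x = 0.5678, y = 0.1419

y_C = 0.2161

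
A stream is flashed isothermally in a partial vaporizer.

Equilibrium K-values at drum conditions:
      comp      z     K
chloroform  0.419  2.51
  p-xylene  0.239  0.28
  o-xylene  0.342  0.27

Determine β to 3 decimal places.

Iterate (Newton) starting at β = 0.45:
  β = 0.450: g = -0.2496, g' = -1.014 → β = 0.204
  β = 0.204: g = -0.0112, g' = -0.980 → β = 0.192
Converged at β = 0.192.

β = 0.192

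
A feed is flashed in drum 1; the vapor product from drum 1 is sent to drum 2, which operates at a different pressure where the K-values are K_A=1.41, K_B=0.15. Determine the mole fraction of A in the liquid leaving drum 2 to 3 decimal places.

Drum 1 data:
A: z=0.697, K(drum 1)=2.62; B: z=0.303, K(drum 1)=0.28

x_A (drum 2) = 0.675

Drum 1:
Let ψ₁ = V/F and solve Σ zᵢ(Kᵢ−1)/(1+ψ₁(Kᵢ−1)) = 0.
Feasibility: ΣzᵢKᵢ = 1.911, Σzᵢ/Kᵢ = 1.348 — both > 1, two phases present.
Binary case is linear: z₁(K₁−1)(1+ψ₁(K₂−1)) + z₂(K₂−1)(1+ψ₁(K₁−1)) = 0
⇒ ψ₁ = [z₁(K₁−1)+z₂(K₂−1)] / [−(K₁−1)(K₂−1)] = 0.9110/1.1664 = 0.781
Drum-1 compositions:
  A: x = 0.308, y = 0.806
  B: x = 0.692, y = 0.194
Drum-2 feed = drum-1 vapor: z₂ = (0.8062, 0.1938).
Drum 2:
Rachford–Rice: g(ψ₂) = Σ zᵢ(Kᵢ−1)/(1+ψ₂(Kᵢ−1)) = 0.
Feasibility: ΣzᵢKᵢ = 1.166, Σzᵢ/Kᵢ = 1.864 — both > 1, two phases present.
Binary case is linear: z₁(K₁−1)(1+ψ₂(K₂−1)) + z₂(K₂−1)(1+ψ₂(K₁−1)) = 0
⇒ ψ₂ = [z₁(K₁−1)+z₂(K₂−1)] / [−(K₁−1)(K₂−1)] = 0.1658/0.3485 = 0.476
  A: x = 0.675, y = 0.951
  B: x = 0.325, y = 0.049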